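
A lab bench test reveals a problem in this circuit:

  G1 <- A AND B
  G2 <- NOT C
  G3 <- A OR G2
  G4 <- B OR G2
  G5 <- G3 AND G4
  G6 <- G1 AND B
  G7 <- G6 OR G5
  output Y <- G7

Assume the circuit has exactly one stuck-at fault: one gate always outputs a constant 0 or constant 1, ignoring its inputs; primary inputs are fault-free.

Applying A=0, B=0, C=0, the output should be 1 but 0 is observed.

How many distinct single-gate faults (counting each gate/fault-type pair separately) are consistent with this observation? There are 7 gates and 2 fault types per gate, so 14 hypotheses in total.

Fault-free: G1=0, G2=1, G3=1, G4=1, G5=1, G6=0, G7=1 → 1. Observed 0.
  G1 stuck-at-0: output 1 ✗
  G1 stuck-at-1: output 1 ✗
  G2 stuck-at-0: output 0 ✓
  G2 stuck-at-1: output 1 ✗
  G3 stuck-at-0: output 0 ✓
  G3 stuck-at-1: output 1 ✗
  G4 stuck-at-0: output 0 ✓
  G4 stuck-at-1: output 1 ✗
  G5 stuck-at-0: output 0 ✓
  G5 stuck-at-1: output 1 ✗
  G6 stuck-at-0: output 1 ✗
  G6 stuck-at-1: output 1 ✗
  G7 stuck-at-0: output 0 ✓
  G7 stuck-at-1: output 1 ✗
Consistent faults: {G2 stuck-at-0, G3 stuck-at-0, G4 stuck-at-0, G5 stuck-at-0, G7 stuck-at-0} — 5 in all.

5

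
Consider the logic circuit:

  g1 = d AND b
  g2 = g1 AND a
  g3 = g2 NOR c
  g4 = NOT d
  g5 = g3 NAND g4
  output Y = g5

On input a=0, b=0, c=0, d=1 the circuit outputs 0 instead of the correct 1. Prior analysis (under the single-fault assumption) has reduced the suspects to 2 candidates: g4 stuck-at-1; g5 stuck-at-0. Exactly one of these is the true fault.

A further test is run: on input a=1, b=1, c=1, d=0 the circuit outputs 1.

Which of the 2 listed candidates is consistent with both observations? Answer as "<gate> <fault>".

g4 stuck-at-1

Evaluate each candidate on input a=1, b=1, c=1, d=0:
  g4 stuck-at-1: g1=0, g2=0, g3=0, g4=1 [stuck-at-1], g5=1 → 1 — matches
  g5 stuck-at-0: g1=0, g2=0, g3=0, g4=1, g5=0 [stuck-at-0] → 0 — eliminated
Only g4 stuck-at-1 reproduces the observed 1.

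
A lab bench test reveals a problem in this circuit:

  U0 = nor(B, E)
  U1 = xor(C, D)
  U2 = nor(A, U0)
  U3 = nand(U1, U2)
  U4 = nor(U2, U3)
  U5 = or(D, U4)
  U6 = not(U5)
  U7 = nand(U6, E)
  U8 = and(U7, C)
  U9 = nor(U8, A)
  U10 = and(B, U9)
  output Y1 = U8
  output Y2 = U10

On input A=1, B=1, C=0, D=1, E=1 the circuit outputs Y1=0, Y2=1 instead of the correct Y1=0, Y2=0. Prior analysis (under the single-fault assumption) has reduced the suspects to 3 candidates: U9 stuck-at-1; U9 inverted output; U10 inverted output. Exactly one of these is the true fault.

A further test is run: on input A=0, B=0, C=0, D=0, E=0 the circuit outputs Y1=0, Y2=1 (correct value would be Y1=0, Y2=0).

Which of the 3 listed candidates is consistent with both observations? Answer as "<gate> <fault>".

U10 inverted output

Evaluate each candidate on input A=0, B=0, C=0, D=0, E=0:
  U9 stuck-at-1: U0=1, U1=0, U2=0, U3=1, U4=0, U5=0, U6=1, U7=1, U8=0, U9=1 [stuck-at-1], U10=0 → Y1=0, Y2=0 — eliminated
  U9 inverted output: U0=1, U1=0, U2=0, U3=1, U4=0, U5=0, U6=1, U7=1, U8=0, U9=0 [inverted output], U10=0 → Y1=0, Y2=0 — eliminated
  U10 inverted output: U0=1, U1=0, U2=0, U3=1, U4=0, U5=0, U6=1, U7=1, U8=0, U9=1, U10=1 [inverted output] → Y1=0, Y2=1 — matches
Only U10 inverted output reproduces the observed Y1=0, Y2=1.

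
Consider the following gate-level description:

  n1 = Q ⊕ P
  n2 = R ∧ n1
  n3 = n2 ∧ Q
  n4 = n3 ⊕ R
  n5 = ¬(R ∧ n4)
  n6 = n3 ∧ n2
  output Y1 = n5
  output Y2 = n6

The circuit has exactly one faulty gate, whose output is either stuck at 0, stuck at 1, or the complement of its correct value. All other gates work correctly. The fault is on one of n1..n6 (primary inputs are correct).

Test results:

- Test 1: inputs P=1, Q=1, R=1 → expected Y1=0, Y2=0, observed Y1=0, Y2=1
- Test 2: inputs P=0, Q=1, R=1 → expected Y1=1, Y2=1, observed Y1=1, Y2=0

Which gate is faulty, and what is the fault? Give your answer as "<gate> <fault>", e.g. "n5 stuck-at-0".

Fault-free values for test 1 (P=1, Q=1, R=1): n1=0, n2=0, n3=0, n4=1, n5=0, n6=0, giving Y1=0, Y2=0. Observed Y1=0, Y2=1.
Test 1: faults giving observed Y1=0, Y2=1 are {n6 stuck-at-1, n6 inverted output}.
Test 2 (P=0, Q=1, R=1): fault-free n1=1, n2=1, n3=1, n4=0, n5=1, n6=1 → Y1=1, Y2=1; observed Y1=1, Y2=0. Eliminates n6 stuck-at-1.
Only n6 inverted output is consistent with every test.

n6 inverted output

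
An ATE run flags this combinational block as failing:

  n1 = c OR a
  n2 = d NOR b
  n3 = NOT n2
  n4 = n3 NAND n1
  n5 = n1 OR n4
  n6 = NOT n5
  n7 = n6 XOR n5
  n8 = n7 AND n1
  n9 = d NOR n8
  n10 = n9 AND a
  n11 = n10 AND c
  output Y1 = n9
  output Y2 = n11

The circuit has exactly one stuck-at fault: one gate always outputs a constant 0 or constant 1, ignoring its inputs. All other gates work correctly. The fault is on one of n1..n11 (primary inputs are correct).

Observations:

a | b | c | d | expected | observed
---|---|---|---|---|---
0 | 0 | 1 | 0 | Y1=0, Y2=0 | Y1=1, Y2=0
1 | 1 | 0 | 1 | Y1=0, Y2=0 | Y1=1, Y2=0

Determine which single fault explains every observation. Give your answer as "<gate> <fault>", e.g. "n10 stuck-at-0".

n9 stuck-at-1

Fault-free values for test 1 (a=0, b=0, c=1, d=0): n1=1, n2=1, n3=0, n4=1, n5=1, n6=0, n7=1, n8=1, n9=0, n10=0, n11=0, giving Y1=0, Y2=0. Observed Y1=1, Y2=0.
Test 1: faults giving observed Y1=1, Y2=0 are {n1 stuck-at-0, n6 stuck-at-1, n7 stuck-at-0, n8 stuck-at-0, n9 stuck-at-1}.
Test 2 (a=1, b=1, c=0, d=1): fault-free n1=1, n2=0, n3=1, n4=0, n5=1, n6=0, n7=1, n8=1, n9=0, n10=0, n11=0 → Y1=0, Y2=0; observed Y1=1, Y2=0. Eliminates n1 stuck-at-0, n6 stuck-at-1, n7 stuck-at-0, n8 stuck-at-0.
Only n9 stuck-at-1 is consistent with every test.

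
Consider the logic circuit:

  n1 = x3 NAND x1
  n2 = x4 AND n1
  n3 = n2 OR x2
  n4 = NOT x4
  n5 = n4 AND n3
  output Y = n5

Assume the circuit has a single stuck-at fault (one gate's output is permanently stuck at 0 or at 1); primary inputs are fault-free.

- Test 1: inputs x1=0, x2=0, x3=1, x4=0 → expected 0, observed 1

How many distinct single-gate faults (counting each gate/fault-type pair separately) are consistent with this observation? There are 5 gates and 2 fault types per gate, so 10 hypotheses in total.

Fault-free: n1=1, n2=0, n3=0, n4=1, n5=0 → 0. Observed 1.
  n1 stuck-at-0: output 0 ✗
  n1 stuck-at-1: output 0 ✗
  n2 stuck-at-0: output 0 ✗
  n2 stuck-at-1: output 1 ✓
  n3 stuck-at-0: output 0 ✗
  n3 stuck-at-1: output 1 ✓
  n4 stuck-at-0: output 0 ✗
  n4 stuck-at-1: output 0 ✗
  n5 stuck-at-0: output 0 ✗
  n5 stuck-at-1: output 1 ✓
Consistent faults: {n2 stuck-at-1, n3 stuck-at-1, n5 stuck-at-1} — 3 in all.

3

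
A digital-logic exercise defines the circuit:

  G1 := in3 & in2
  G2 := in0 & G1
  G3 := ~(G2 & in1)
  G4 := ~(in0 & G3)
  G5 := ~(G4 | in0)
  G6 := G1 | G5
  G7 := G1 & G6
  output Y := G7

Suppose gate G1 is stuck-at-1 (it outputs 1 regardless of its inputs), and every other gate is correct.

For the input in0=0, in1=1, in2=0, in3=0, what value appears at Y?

1

Propagate with G1 forced: G1=1 [stuck-at-1], G2=0, G3=1, G4=1, G5=0, G6=1, G7=1.
So Y = 1. (Without the fault it would be 0.)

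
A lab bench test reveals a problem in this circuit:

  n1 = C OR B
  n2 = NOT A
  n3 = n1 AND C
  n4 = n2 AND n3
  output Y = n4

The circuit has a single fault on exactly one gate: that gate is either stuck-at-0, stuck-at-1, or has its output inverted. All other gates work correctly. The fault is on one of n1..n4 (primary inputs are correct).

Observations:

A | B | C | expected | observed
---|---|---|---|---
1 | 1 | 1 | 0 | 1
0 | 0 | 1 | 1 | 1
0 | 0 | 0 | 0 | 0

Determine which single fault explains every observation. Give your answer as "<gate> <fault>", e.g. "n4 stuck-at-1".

n2 stuck-at-1

Fault-free values for test 1 (A=1, B=1, C=1): n1=1, n2=0, n3=1, n4=0, giving Y=0. Observed 1.
Test 1: faults giving observed 1 are {n2 stuck-at-1, n2 inverted output, n4 stuck-at-1, n4 inverted output}.
Test 2 (A=0, B=0, C=1): fault-free n1=1, n2=1, n3=1, n4=1 → 1; observed 1. Eliminates n2 inverted output, n4 inverted output.
Test 3 (A=0, B=0, C=0): fault-free n1=0, n2=1, n3=0, n4=0 → 0; observed 0. Eliminates n4 stuck-at-1.
Only n2 stuck-at-1 is consistent with every test.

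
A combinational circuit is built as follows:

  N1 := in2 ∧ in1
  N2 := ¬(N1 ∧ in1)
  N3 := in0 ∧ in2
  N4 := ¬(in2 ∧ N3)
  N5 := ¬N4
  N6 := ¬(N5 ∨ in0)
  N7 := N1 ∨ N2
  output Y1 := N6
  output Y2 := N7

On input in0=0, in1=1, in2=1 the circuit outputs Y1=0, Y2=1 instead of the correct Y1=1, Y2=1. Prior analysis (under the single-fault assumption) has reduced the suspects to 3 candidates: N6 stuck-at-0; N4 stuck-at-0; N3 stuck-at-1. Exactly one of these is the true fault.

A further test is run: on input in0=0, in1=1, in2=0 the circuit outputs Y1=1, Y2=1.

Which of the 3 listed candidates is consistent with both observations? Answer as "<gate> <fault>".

N3 stuck-at-1

Evaluate each candidate on input in0=0, in1=1, in2=0:
  N6 stuck-at-0: N1=0, N2=1, N3=0, N4=1, N5=0, N6=0 [stuck-at-0], N7=1 → Y1=0, Y2=1 — eliminated
  N4 stuck-at-0: N1=0, N2=1, N3=0, N4=0 [stuck-at-0], N5=1, N6=0, N7=1 → Y1=0, Y2=1 — eliminated
  N3 stuck-at-1: N1=0, N2=1, N3=1 [stuck-at-1], N4=1, N5=0, N6=1, N7=1 → Y1=1, Y2=1 — matches
Only N3 stuck-at-1 reproduces the observed Y1=1, Y2=1.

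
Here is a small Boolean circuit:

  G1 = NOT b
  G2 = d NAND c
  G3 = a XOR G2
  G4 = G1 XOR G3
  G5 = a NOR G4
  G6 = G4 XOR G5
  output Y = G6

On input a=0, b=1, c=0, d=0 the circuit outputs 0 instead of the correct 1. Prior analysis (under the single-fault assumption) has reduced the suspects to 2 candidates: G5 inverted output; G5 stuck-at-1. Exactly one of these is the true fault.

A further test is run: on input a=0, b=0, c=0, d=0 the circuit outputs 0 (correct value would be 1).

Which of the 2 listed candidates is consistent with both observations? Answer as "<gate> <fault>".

Evaluate each candidate on input a=0, b=0, c=0, d=0:
  G5 inverted output: G1=1, G2=1, G3=1, G4=0, G5=0 [inverted output], G6=0 → 0 — matches
  G5 stuck-at-1: G1=1, G2=1, G3=1, G4=0, G5=1 [stuck-at-1], G6=1 → 1 — eliminated
Only G5 inverted output reproduces the observed 0.

G5 inverted output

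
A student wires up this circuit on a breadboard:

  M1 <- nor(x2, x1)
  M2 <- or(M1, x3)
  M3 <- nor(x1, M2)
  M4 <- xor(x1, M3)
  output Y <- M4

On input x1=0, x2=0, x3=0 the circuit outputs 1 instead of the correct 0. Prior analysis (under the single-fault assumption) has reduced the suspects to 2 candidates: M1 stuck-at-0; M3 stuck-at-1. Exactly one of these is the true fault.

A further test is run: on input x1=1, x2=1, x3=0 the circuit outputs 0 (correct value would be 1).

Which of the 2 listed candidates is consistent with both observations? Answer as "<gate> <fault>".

Evaluate each candidate on input x1=1, x2=1, x3=0:
  M1 stuck-at-0: M1=0 [stuck-at-0], M2=0, M3=0, M4=1 → 1 — eliminated
  M3 stuck-at-1: M1=0, M2=0, M3=1 [stuck-at-1], M4=0 → 0 — matches
Only M3 stuck-at-1 reproduces the observed 0.

M3 stuck-at-1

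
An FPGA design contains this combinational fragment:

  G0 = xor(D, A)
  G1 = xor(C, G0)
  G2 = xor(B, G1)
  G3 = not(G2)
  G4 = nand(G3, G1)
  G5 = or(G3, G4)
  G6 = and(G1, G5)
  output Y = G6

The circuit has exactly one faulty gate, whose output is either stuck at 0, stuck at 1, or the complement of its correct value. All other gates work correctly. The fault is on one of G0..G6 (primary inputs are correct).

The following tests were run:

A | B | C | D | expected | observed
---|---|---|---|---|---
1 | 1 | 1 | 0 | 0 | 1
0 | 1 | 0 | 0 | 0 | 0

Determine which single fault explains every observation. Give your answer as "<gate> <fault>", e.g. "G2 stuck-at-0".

Fault-free values for test 1 (A=1, B=1, C=1, D=0): G0=1, G1=0, G2=1, G3=0, G4=1, G5=1, G6=0, giving Y=0. Observed 1.
Test 1: faults giving observed 1 are {G0 stuck-at-0, G0 inverted output, G1 stuck-at-1, G1 inverted output, G6 stuck-at-1, G6 inverted output}.
Test 2 (A=0, B=1, C=0, D=0): fault-free G0=0, G1=0, G2=1, G3=0, G4=1, G5=1, G6=0 → 0; observed 0. Eliminates G0 inverted output, G1 stuck-at-1, G1 inverted output, G6 stuck-at-1, G6 inverted output.
Only G0 stuck-at-0 is consistent with every test.

G0 stuck-at-0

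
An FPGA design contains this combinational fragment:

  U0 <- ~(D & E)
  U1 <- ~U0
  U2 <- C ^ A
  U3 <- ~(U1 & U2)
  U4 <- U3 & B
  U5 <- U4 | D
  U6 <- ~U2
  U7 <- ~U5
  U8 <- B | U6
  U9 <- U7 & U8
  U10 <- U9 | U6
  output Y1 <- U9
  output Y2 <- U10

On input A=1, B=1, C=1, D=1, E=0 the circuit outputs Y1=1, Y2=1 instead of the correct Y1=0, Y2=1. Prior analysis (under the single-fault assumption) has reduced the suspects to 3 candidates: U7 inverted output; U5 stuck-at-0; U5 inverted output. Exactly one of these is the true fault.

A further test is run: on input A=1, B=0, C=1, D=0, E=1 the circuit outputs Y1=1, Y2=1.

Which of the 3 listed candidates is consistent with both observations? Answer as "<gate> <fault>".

U5 stuck-at-0

Evaluate each candidate on input A=1, B=0, C=1, D=0, E=1:
  U7 inverted output: U0=1, U1=0, U2=0, U3=1, U4=0, U5=0, U6=1, U7=0 [inverted output], U8=1, U9=0, U10=1 → Y1=0, Y2=1 — eliminated
  U5 stuck-at-0: U0=1, U1=0, U2=0, U3=1, U4=0, U5=0 [stuck-at-0], U6=1, U7=1, U8=1, U9=1, U10=1 → Y1=1, Y2=1 — matches
  U5 inverted output: U0=1, U1=0, U2=0, U3=1, U4=0, U5=1 [inverted output], U6=1, U7=0, U8=1, U9=0, U10=1 → Y1=0, Y2=1 — eliminated
Only U5 stuck-at-0 reproduces the observed Y1=1, Y2=1.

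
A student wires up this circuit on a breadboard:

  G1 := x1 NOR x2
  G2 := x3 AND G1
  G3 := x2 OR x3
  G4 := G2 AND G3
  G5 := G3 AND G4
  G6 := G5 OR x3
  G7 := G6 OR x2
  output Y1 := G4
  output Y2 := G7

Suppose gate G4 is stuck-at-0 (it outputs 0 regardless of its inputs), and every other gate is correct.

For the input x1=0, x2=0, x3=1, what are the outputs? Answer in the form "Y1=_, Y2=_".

Propagate with G4 forced: G1=1, G2=1, G3=1, G4=0 [stuck-at-0], G5=0, G6=1, G7=1.
So the outputs are Y1=0, Y2=1. (Without the fault they would be Y1=1, Y2=1.)

Y1=0, Y2=1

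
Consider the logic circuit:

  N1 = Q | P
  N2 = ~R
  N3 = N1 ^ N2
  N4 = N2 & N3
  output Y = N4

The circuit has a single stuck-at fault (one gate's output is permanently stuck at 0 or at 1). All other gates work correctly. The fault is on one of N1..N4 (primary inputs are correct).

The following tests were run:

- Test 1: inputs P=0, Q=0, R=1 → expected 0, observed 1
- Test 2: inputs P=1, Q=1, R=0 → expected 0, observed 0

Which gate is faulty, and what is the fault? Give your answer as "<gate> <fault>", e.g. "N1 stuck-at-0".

N2 stuck-at-1

Fault-free values for test 1 (P=0, Q=0, R=1): N1=0, N2=0, N3=0, N4=0, giving Y=0. Observed 1.
Test 1: faults giving observed 1 are {N2 stuck-at-1, N4 stuck-at-1}.
Test 2 (P=1, Q=1, R=0): fault-free N1=1, N2=1, N3=0, N4=0 → 0; observed 0. Eliminates N4 stuck-at-1.
Only N2 stuck-at-1 is consistent with every test.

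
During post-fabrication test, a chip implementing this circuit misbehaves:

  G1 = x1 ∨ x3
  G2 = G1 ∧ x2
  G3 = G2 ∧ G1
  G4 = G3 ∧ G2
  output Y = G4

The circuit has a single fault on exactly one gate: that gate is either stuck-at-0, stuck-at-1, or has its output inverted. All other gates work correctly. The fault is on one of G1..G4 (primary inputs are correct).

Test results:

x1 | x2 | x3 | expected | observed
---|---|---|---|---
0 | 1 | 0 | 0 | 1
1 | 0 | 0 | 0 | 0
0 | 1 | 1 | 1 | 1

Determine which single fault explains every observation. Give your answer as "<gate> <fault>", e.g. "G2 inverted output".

Fault-free values for test 1 (x1=0, x2=1, x3=0): G1=0, G2=0, G3=0, G4=0, giving Y=0. Observed 1.
Test 1: faults giving observed 1 are {G1 stuck-at-1, G1 inverted output, G4 stuck-at-1, G4 inverted output}.
Test 2 (x1=1, x2=0, x3=0): fault-free G1=1, G2=0, G3=0, G4=0 → 0; observed 0. Eliminates G4 stuck-at-1, G4 inverted output.
Test 3 (x1=0, x2=1, x3=1): fault-free G1=1, G2=1, G3=1, G4=1 → 1; observed 1. Eliminates G1 inverted output.
Only G1 stuck-at-1 is consistent with every test.

G1 stuck-at-1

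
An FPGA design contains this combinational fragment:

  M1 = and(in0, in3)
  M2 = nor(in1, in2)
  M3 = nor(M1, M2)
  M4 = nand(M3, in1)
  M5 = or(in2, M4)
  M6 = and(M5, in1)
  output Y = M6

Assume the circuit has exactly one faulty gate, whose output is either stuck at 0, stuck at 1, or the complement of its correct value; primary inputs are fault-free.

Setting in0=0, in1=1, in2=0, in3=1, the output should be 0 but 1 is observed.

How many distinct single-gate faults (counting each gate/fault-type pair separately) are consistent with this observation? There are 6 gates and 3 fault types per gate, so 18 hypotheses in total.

Fault-free: M1=0, M2=0, M3=1, M4=0, M5=0, M6=0 → 0. Observed 1.
  M1: stuck-at-1, inverted output ✓; others ✗
  M2: stuck-at-1, inverted output ✓; others ✗
  M3: stuck-at-0, inverted output ✓; others ✗
  M4: stuck-at-1, inverted output ✓; others ✗
  M5: stuck-at-1, inverted output ✓; others ✗
  M6: stuck-at-1, inverted output ✓; others ✗
Consistent faults: {M1 stuck-at-1, M1 inverted output, M2 stuck-at-1, M2 inverted output, M3 stuck-at-0, M3 inverted output, M4 stuck-at-1, M4 inverted output, M5 stuck-at-1, M5 inverted output, M6 stuck-at-1, M6 inverted output} — 12 in all.

12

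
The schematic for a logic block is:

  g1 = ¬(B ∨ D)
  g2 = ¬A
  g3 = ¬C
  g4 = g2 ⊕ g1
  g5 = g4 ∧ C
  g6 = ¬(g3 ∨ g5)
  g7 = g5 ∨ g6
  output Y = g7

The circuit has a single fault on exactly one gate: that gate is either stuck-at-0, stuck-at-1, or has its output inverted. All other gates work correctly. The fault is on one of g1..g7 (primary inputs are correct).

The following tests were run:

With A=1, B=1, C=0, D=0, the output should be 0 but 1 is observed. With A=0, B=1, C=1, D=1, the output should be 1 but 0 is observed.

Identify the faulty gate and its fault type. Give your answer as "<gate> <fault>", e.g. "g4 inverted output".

Fault-free values for test 1 (A=1, B=1, C=0, D=0): g1=0, g2=0, g3=1, g4=0, g5=0, g6=0, g7=0, giving Y=0. Observed 1.
Test 1: faults giving observed 1 are {g3 stuck-at-0, g3 inverted output, g5 stuck-at-1, g5 inverted output, g6 stuck-at-1, g6 inverted output, g7 stuck-at-1, g7 inverted output}.
Test 2 (A=0, B=1, C=1, D=1): fault-free g1=0, g2=1, g3=0, g4=1, g5=1, g6=0, g7=1 → 1; observed 0. Eliminates g3 stuck-at-0, g3 inverted output, g5 stuck-at-1, g5 inverted output, g6 stuck-at-1, g6 inverted output, g7 stuck-at-1.
Only g7 inverted output is consistent with every test.

g7 inverted output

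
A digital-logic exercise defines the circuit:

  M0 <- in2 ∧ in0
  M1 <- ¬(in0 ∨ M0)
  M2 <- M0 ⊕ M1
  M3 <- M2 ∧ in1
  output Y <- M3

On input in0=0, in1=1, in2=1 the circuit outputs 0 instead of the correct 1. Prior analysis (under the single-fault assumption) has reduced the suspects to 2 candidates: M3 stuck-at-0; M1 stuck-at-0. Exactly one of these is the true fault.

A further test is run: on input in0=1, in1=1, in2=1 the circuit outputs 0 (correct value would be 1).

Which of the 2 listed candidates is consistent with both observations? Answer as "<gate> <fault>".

Evaluate each candidate on input in0=1, in1=1, in2=1:
  M3 stuck-at-0: M0=1, M1=0, M2=1, M3=0 [stuck-at-0] → 0 — matches
  M1 stuck-at-0: M0=1, M1=0 [stuck-at-0], M2=1, M3=1 → 1 — eliminated
Only M3 stuck-at-0 reproduces the observed 0.

M3 stuck-at-0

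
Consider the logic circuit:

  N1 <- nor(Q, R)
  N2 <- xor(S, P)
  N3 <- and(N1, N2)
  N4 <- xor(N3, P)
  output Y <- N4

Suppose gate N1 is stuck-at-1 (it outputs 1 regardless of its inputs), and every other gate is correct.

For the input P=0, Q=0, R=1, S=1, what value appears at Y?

1

Propagate with N1 forced: N1=1 [stuck-at-1], N2=1, N3=1, N4=1.
So Y = 1. (Without the fault it would be 0.)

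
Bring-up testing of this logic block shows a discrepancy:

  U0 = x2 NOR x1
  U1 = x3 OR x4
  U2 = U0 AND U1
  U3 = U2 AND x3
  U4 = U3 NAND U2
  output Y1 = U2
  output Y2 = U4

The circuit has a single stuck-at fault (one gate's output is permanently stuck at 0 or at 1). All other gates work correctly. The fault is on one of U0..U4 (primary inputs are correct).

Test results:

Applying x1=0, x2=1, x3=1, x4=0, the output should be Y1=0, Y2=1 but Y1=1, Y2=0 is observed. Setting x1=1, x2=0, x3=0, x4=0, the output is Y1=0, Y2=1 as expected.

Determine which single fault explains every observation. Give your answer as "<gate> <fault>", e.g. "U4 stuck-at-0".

U0 stuck-at-1

Fault-free values for test 1 (x1=0, x2=1, x3=1, x4=0): U0=0, U1=1, U2=0, U3=0, U4=1, giving Y1=0, Y2=1. Observed Y1=1, Y2=0.
Test 1: faults giving observed Y1=1, Y2=0 are {U0 stuck-at-1, U2 stuck-at-1}.
Test 2 (x1=1, x2=0, x3=0, x4=0): fault-free U0=0, U1=0, U2=0, U3=0, U4=1 → Y1=0, Y2=1; observed Y1=0, Y2=1. Eliminates U2 stuck-at-1.
Only U0 stuck-at-1 is consistent with every test.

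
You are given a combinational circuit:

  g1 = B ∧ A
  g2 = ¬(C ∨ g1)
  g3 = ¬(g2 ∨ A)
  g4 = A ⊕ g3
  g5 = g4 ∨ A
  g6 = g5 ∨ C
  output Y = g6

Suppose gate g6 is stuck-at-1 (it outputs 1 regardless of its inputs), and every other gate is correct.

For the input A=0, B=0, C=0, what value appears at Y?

1

Propagate with g6 forced: g1=0, g2=1, g3=0, g4=0, g5=0, g6=1 [stuck-at-1].
So Y = 1. (Without the fault it would be 0.)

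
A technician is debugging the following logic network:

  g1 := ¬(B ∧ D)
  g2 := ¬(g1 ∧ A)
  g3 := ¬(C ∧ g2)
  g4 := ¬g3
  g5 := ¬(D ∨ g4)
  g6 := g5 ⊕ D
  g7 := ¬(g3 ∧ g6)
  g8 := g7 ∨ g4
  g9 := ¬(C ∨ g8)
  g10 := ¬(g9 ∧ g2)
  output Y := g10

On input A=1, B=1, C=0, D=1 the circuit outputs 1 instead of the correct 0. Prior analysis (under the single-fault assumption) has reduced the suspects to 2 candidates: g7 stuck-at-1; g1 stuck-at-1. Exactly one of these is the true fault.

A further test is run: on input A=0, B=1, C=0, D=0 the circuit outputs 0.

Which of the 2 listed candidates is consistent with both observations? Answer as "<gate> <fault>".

g1 stuck-at-1

Evaluate each candidate on input A=0, B=1, C=0, D=0:
  g7 stuck-at-1: g1=1, g2=1, g3=1, g4=0, g5=1, g6=1, g7=1 [stuck-at-1], g8=1, g9=0, g10=1 → 1 — eliminated
  g1 stuck-at-1: g1=1 [stuck-at-1], g2=1, g3=1, g4=0, g5=1, g6=1, g7=0, g8=0, g9=1, g10=0 → 0 — matches
Only g1 stuck-at-1 reproduces the observed 0.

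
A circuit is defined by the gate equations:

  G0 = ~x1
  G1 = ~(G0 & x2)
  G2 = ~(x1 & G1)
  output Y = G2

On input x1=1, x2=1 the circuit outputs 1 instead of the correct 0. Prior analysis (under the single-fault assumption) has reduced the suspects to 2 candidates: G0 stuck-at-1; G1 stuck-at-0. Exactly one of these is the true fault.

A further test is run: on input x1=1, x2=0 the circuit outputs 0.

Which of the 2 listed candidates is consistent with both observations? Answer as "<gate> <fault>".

Evaluate each candidate on input x1=1, x2=0:
  G0 stuck-at-1: G0=1 [stuck-at-1], G1=1, G2=0 → 0 — matches
  G1 stuck-at-0: G0=0, G1=0 [stuck-at-0], G2=1 → 1 — eliminated
Only G0 stuck-at-1 reproduces the observed 0.

G0 stuck-at-1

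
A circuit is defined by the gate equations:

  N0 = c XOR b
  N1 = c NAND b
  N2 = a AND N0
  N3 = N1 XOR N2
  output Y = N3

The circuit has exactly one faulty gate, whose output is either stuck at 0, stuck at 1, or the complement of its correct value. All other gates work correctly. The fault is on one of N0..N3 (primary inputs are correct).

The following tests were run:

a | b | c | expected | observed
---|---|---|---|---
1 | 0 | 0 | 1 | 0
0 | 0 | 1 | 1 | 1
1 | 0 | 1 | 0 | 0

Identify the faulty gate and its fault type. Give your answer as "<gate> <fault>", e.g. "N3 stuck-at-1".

Fault-free values for test 1 (a=1, b=0, c=0): N0=0, N1=1, N2=0, N3=1, giving Y=1. Observed 0.
Test 1: faults giving observed 0 are {N0 stuck-at-1, N0 inverted output, N1 stuck-at-0, N1 inverted output, N2 stuck-at-1, N2 inverted output, N3 stuck-at-0, N3 inverted output}.
Test 2 (a=0, b=0, c=1): fault-free N0=1, N1=1, N2=0, N3=1 → 1; observed 1. Eliminates N1 stuck-at-0, N1 inverted output, N2 stuck-at-1, N2 inverted output, N3 stuck-at-0, N3 inverted output.
Test 3 (a=1, b=0, c=1): fault-free N0=1, N1=1, N2=1, N3=0 → 0; observed 0. Eliminates N0 inverted output.
Only N0 stuck-at-1 is consistent with every test.

N0 stuck-at-1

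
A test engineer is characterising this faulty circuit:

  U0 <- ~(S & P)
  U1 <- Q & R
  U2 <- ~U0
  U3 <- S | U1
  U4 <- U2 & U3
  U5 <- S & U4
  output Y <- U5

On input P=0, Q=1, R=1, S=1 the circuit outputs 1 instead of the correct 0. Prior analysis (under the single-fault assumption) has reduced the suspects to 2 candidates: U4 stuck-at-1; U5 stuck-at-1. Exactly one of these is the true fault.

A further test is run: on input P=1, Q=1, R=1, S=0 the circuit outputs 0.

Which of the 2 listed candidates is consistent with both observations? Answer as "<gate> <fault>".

Evaluate each candidate on input P=1, Q=1, R=1, S=0:
  U4 stuck-at-1: U0=1, U1=1, U2=0, U3=1, U4=1 [stuck-at-1], U5=0 → 0 — matches
  U5 stuck-at-1: U0=1, U1=1, U2=0, U3=1, U4=0, U5=1 [stuck-at-1] → 1 — eliminated
Only U4 stuck-at-1 reproduces the observed 0.

U4 stuck-at-1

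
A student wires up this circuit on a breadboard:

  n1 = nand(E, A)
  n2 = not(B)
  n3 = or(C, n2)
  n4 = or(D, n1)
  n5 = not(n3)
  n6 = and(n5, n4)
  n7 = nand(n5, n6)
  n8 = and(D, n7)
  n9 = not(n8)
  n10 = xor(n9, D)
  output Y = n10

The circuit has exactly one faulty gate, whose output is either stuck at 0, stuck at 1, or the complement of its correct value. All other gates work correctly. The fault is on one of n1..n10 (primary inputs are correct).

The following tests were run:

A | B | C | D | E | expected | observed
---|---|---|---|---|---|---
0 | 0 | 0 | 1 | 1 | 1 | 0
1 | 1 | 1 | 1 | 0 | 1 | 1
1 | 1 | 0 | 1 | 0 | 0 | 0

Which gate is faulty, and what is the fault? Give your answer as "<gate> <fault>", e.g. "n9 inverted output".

Fault-free values for test 1 (A=0, B=0, C=0, D=1, E=1): n1=1, n2=1, n3=1, n4=1, n5=0, n6=0, n7=1, n8=1, n9=0, n10=1, giving Y=1. Observed 0.
Test 1: faults giving observed 0 are {n2 stuck-at-0, n2 inverted output, n3 stuck-at-0, n3 inverted output, n5 stuck-at-1, n5 inverted output, n7 stuck-at-0, n7 inverted output, n8 stuck-at-0, n8 inverted output, n9 stuck-at-1, n9 inverted output, n10 stuck-at-0, n10 inverted output}.
Test 2 (A=1, B=1, C=1, D=1, E=0): fault-free n1=1, n2=0, n3=1, n4=1, n5=0, n6=0, n7=1, n8=1, n9=0, n10=1 → 1; observed 1. Eliminates n3 stuck-at-0, n3 inverted output, n5 stuck-at-1, n5 inverted output, n7 stuck-at-0, n7 inverted output, n8 stuck-at-0, n8 inverted output, n9 stuck-at-1, n9 inverted output, n10 stuck-at-0, n10 inverted output.
Test 3 (A=1, B=1, C=0, D=1, E=0): fault-free n1=1, n2=0, n3=0, n4=1, n5=1, n6=1, n7=0, n8=0, n9=1, n10=0 → 0; observed 0. Eliminates n2 inverted output.
Only n2 stuck-at-0 is consistent with every test.

n2 stuck-at-0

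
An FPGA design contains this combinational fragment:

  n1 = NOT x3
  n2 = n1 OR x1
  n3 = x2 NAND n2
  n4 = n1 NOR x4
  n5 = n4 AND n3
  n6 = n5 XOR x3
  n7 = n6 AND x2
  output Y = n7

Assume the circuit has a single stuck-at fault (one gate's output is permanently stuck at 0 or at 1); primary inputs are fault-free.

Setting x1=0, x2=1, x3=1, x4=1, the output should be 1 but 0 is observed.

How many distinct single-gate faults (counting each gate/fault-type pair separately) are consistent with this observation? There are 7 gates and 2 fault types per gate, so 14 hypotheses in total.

4

Fault-free: n1=0, n2=0, n3=1, n4=0, n5=0, n6=1, n7=1 → 1. Observed 0.
  n1 stuck-at-0: output 1 ✗
  n1 stuck-at-1: output 1 ✗
  n2 stuck-at-0: output 1 ✗
  n2 stuck-at-1: output 1 ✗
  n3 stuck-at-0: output 1 ✗
  n3 stuck-at-1: output 1 ✗
  n4 stuck-at-0: output 1 ✗
  n4 stuck-at-1: output 0 ✓
  n5 stuck-at-0: output 1 ✗
  n5 stuck-at-1: output 0 ✓
  n6 stuck-at-0: output 0 ✓
  n6 stuck-at-1: output 1 ✗
  n7 stuck-at-0: output 0 ✓
  n7 stuck-at-1: output 1 ✗
Consistent faults: {n4 stuck-at-1, n5 stuck-at-1, n6 stuck-at-0, n7 stuck-at-0} — 4 in all.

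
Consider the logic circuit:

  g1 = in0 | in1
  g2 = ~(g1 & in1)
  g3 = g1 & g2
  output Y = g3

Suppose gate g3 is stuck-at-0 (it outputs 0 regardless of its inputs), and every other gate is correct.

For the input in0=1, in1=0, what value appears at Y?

Propagate with g3 forced: g1=1, g2=1, g3=0 [stuck-at-0].
So Y = 0. (Without the fault it would be 1.)

0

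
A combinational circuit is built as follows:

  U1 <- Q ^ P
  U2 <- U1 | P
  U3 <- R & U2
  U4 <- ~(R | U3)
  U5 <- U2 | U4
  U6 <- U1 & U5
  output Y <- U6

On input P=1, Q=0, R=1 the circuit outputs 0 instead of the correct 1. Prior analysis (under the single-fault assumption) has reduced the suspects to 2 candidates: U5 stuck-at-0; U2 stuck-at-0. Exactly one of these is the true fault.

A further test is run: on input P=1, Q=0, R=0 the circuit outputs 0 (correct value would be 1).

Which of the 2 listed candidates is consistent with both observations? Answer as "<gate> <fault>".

Evaluate each candidate on input P=1, Q=0, R=0:
  U5 stuck-at-0: U1=1, U2=1, U3=0, U4=1, U5=0 [stuck-at-0], U6=0 → 0 — matches
  U2 stuck-at-0: U1=1, U2=0 [stuck-at-0], U3=0, U4=1, U5=1, U6=1 → 1 — eliminated
Only U5 stuck-at-0 reproduces the observed 0.

U5 stuck-at-0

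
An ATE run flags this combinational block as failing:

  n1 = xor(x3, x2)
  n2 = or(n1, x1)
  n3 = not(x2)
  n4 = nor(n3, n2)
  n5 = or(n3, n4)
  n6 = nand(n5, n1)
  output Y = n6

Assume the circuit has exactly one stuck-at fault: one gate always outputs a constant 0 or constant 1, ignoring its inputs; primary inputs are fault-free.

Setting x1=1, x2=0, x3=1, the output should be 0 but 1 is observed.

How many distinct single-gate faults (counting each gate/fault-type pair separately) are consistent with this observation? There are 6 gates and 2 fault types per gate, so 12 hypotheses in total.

Fault-free: n1=1, n2=1, n3=1, n4=0, n5=1, n6=0 → 0. Observed 1.
  n1 stuck-at-0: output 1 ✓
  n1 stuck-at-1: output 0 ✗
  n2 stuck-at-0: output 0 ✗
  n2 stuck-at-1: output 0 ✗
  n3 stuck-at-0: output 1 ✓
  n3 stuck-at-1: output 0 ✗
  n4 stuck-at-0: output 0 ✗
  n4 stuck-at-1: output 0 ✗
  n5 stuck-at-0: output 1 ✓
  n5 stuck-at-1: output 0 ✗
  n6 stuck-at-0: output 0 ✗
  n6 stuck-at-1: output 1 ✓
Consistent faults: {n1 stuck-at-0, n3 stuck-at-0, n5 stuck-at-0, n6 stuck-at-1} — 4 in all.

4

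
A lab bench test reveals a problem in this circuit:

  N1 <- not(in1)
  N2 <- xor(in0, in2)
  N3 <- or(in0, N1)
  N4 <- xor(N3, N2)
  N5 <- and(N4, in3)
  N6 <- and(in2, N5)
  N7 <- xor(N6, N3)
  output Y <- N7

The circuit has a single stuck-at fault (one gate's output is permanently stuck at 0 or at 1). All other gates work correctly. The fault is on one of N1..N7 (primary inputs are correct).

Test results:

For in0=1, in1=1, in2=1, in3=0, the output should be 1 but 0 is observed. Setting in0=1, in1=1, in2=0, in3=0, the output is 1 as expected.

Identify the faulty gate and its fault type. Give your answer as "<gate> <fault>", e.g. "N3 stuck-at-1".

N5 stuck-at-1

Fault-free values for test 1 (in0=1, in1=1, in2=1, in3=0): N1=0, N2=0, N3=1, N4=1, N5=0, N6=0, N7=1, giving Y=1. Observed 0.
Test 1: faults giving observed 0 are {N3 stuck-at-0, N5 stuck-at-1, N6 stuck-at-1, N7 stuck-at-0}.
Test 2 (in0=1, in1=1, in2=0, in3=0): fault-free N1=0, N2=1, N3=1, N4=0, N5=0, N6=0, N7=1 → 1; observed 1. Eliminates N3 stuck-at-0, N6 stuck-at-1, N7 stuck-at-0.
Only N5 stuck-at-1 is consistent with every test.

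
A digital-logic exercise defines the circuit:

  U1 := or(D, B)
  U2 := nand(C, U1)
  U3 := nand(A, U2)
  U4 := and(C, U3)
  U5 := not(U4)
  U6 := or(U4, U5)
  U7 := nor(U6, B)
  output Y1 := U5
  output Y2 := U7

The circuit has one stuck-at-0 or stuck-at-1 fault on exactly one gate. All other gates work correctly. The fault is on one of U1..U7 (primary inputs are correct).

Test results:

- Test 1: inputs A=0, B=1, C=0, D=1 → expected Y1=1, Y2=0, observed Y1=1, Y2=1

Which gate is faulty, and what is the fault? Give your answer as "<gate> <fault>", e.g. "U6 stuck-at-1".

U7 stuck-at-1

Fault-free values for test 1 (A=0, B=1, C=0, D=1): U1=1, U2=1, U3=1, U4=0, U5=1, U6=1, U7=0, giving Y1=1, Y2=0. Observed Y1=1, Y2=1.
Test 1: faults giving observed Y1=1, Y2=1 are {U7 stuck-at-1}.
Only U7 stuck-at-1 is consistent with every test.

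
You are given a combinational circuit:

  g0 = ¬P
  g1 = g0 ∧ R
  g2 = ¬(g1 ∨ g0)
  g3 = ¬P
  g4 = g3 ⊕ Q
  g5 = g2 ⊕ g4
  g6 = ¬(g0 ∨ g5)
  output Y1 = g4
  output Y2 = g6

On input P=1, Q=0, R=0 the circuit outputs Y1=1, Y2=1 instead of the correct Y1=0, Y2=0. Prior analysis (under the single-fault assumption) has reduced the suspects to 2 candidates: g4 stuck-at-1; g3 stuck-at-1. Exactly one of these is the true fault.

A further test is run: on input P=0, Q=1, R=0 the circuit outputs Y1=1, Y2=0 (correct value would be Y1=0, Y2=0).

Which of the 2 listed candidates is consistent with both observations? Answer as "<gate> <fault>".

Evaluate each candidate on input P=0, Q=1, R=0:
  g4 stuck-at-1: g0=1, g1=0, g2=0, g3=1, g4=1 [stuck-at-1], g5=1, g6=0 → Y1=1, Y2=0 — matches
  g3 stuck-at-1: g0=1, g1=0, g2=0, g3=1 [stuck-at-1], g4=0, g5=0, g6=0 → Y1=0, Y2=0 — eliminated
Only g4 stuck-at-1 reproduces the observed Y1=1, Y2=0.

g4 stuck-at-1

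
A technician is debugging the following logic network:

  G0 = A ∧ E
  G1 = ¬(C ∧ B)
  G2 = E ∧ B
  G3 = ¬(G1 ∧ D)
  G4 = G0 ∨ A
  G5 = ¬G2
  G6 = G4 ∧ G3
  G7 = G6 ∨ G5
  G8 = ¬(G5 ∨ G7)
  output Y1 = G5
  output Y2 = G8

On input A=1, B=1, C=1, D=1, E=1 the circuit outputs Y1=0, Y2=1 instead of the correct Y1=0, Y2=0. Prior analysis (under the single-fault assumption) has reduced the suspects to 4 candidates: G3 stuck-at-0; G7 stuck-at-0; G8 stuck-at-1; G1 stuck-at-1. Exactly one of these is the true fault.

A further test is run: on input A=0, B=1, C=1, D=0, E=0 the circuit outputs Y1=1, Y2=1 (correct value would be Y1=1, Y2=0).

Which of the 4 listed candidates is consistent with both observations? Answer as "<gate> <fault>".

Evaluate each candidate on input A=0, B=1, C=1, D=0, E=0:
  G3 stuck-at-0: G0=0, G1=0, G2=0, G3=0 [stuck-at-0], G4=0, G5=1, G6=0, G7=1, G8=0 → Y1=1, Y2=0 — eliminated
  G7 stuck-at-0: G0=0, G1=0, G2=0, G3=1, G4=0, G5=1, G6=0, G7=0 [stuck-at-0], G8=0 → Y1=1, Y2=0 — eliminated
  G8 stuck-at-1: G0=0, G1=0, G2=0, G3=1, G4=0, G5=1, G6=0, G7=1, G8=1 [stuck-at-1] → Y1=1, Y2=1 — matches
  G1 stuck-at-1: G0=0, G1=1 [stuck-at-1], G2=0, G3=1, G4=0, G5=1, G6=0, G7=1, G8=0 → Y1=1, Y2=0 — eliminated
Only G8 stuck-at-1 reproduces the observed Y1=1, Y2=1.

G8 stuck-at-1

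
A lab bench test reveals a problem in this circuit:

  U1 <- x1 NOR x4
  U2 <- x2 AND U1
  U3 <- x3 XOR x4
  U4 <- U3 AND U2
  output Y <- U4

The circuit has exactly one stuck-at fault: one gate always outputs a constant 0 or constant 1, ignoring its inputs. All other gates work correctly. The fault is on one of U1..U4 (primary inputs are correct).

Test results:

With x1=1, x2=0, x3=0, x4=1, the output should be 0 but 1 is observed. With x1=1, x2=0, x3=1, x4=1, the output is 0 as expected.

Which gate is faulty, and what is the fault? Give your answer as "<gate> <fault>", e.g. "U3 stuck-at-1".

Fault-free values for test 1 (x1=1, x2=0, x3=0, x4=1): U1=0, U2=0, U3=1, U4=0, giving Y=0. Observed 1.
Test 1: faults giving observed 1 are {U2 stuck-at-1, U4 stuck-at-1}.
Test 2 (x1=1, x2=0, x3=1, x4=1): fault-free U1=0, U2=0, U3=0, U4=0 → 0; observed 0. Eliminates U4 stuck-at-1.
Only U2 stuck-at-1 is consistent with every test.

U2 stuck-at-1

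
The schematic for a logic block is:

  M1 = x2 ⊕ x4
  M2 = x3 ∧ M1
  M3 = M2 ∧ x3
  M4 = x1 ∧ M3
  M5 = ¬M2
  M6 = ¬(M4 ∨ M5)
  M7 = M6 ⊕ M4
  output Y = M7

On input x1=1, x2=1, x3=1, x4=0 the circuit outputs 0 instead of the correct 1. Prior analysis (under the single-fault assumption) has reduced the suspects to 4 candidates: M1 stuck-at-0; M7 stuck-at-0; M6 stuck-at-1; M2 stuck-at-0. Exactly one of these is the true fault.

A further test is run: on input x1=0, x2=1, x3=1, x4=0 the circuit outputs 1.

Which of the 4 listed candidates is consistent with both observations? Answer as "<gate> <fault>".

Evaluate each candidate on input x1=0, x2=1, x3=1, x4=0:
  M1 stuck-at-0: M1=0 [stuck-at-0], M2=0, M3=0, M4=0, M5=1, M6=0, M7=0 → 0 — eliminated
  M7 stuck-at-0: M1=1, M2=1, M3=1, M4=0, M5=0, M6=1, M7=0 [stuck-at-0] → 0 — eliminated
  M6 stuck-at-1: M1=1, M2=1, M3=1, M4=0, M5=0, M6=1 [stuck-at-1], M7=1 → 1 — matches
  M2 stuck-at-0: M1=1, M2=0 [stuck-at-0], M3=0, M4=0, M5=1, M6=0, M7=0 → 0 — eliminated
Only M6 stuck-at-1 reproduces the observed 1.

M6 stuck-at-1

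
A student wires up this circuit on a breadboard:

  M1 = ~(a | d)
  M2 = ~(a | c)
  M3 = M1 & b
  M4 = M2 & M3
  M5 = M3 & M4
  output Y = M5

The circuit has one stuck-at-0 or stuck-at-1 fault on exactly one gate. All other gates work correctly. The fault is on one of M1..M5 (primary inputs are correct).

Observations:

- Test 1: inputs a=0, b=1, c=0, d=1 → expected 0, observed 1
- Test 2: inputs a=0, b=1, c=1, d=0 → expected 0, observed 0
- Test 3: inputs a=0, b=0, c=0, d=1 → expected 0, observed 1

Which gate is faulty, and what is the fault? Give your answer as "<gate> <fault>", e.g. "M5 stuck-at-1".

Fault-free values for test 1 (a=0, b=1, c=0, d=1): M1=0, M2=1, M3=0, M4=0, M5=0, giving Y=0. Observed 1.
Test 1: faults giving observed 1 are {M1 stuck-at-1, M3 stuck-at-1, M5 stuck-at-1}.
Test 2 (a=0, b=1, c=1, d=0): fault-free M1=1, M2=0, M3=1, M4=0, M5=0 → 0; observed 0. Eliminates M5 stuck-at-1.
Test 3 (a=0, b=0, c=0, d=1): fault-free M1=0, M2=1, M3=0, M4=0, M5=0 → 0; observed 1. Eliminates M1 stuck-at-1.
Only M3 stuck-at-1 is consistent with every test.

M3 stuck-at-1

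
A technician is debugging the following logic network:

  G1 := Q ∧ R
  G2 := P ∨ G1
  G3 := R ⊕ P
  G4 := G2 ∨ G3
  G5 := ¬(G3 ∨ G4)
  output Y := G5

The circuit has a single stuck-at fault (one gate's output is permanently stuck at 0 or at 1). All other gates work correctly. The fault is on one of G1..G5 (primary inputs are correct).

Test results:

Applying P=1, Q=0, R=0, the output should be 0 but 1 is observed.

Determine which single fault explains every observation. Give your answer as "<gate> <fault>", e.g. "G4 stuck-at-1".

G5 stuck-at-1

Fault-free values for test 1 (P=1, Q=0, R=0): G1=0, G2=1, G3=1, G4=1, G5=0, giving Y=0. Observed 1.
Test 1: faults giving observed 1 are {G5 stuck-at-1}.
Only G5 stuck-at-1 is consistent with every test.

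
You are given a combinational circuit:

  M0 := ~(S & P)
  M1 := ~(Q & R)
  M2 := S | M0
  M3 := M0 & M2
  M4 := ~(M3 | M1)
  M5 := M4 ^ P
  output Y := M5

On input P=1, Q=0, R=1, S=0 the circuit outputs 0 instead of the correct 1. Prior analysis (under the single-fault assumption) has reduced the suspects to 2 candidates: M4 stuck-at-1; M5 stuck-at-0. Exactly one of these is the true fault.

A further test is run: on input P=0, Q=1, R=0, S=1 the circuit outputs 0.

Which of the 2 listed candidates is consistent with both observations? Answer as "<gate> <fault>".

Evaluate each candidate on input P=0, Q=1, R=0, S=1:
  M4 stuck-at-1: M0=1, M1=1, M2=1, M3=1, M4=1 [stuck-at-1], M5=1 → 1 — eliminated
  M5 stuck-at-0: M0=1, M1=1, M2=1, M3=1, M4=0, M5=0 [stuck-at-0] → 0 — matches
Only M5 stuck-at-0 reproduces the observed 0.

M5 stuck-at-0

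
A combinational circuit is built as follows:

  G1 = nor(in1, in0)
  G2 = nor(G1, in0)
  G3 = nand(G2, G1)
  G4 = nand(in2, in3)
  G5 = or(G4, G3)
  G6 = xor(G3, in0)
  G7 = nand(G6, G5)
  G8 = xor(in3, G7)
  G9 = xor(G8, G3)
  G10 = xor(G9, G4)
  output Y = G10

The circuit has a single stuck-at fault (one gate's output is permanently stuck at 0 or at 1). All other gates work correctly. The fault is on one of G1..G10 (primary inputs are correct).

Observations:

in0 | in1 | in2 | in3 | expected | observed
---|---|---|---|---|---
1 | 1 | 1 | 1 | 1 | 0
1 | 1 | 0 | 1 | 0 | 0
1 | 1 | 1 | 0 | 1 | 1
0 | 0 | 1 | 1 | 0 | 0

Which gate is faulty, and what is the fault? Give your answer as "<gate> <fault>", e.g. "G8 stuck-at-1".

Fault-free values for test 1 (in0=1, in1=1, in2=1, in3=1): G1=0, G2=0, G3=1, G4=0, G5=1, G6=0, G7=1, G8=0, G9=1, G10=1, giving Y=1. Observed 0.
Test 1: faults giving observed 0 are {G3 stuck-at-0, G4 stuck-at-1, G6 stuck-at-1, G7 stuck-at-0, G8 stuck-at-1, G9 stuck-at-0, G10 stuck-at-0}.
Test 2 (in0=1, in1=1, in2=0, in3=1): fault-free G1=0, G2=0, G3=1, G4=1, G5=1, G6=0, G7=1, G8=0, G9=1, G10=0 → 0; observed 0. Eliminates G6 stuck-at-1, G7 stuck-at-0, G8 stuck-at-1, G9 stuck-at-0.
Test 3 (in0=1, in1=1, in2=1, in3=0): fault-free G1=0, G2=0, G3=1, G4=1, G5=1, G6=0, G7=1, G8=1, G9=0, G10=1 → 1; observed 1. Eliminates G10 stuck-at-0.
Test 4 (in0=0, in1=0, in2=1, in3=1): fault-free G1=1, G2=0, G3=1, G4=0, G5=1, G6=1, G7=0, G8=1, G9=0, G10=0 → 0; observed 0. Eliminates G4 stuck-at-1.
Only G3 stuck-at-0 is consistent with every test.

G3 stuck-at-0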